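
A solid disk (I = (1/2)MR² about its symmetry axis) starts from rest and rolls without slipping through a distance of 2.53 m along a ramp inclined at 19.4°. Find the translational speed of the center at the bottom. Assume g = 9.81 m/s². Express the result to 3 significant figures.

Here I = (1/2)MR², so the shape factor k = I/(MR²) = 0.5.
Rolling without slipping gives ω = v/R, so the total kinetic energy is ½Mv² + ½Iω² = ½(1+k)Mv² = (3/4)Mv².
The vertical drop is h = L sinθ = 2.53 × sin19.4° = 0.8404 m.
Energy conservation: Mgh = (3/4)Mv², so v = √(2gh/(1+k)) = √(2 × 9.81 × 0.8404 / 1.5) ≈ 3.32 m/s.

v ≈ 3.32 m/s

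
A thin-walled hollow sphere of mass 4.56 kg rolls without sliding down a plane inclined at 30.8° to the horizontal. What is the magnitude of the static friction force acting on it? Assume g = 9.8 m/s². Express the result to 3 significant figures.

f ≈ 9.15 N

The moment of inertia is (2/3)MR², giving k ≡ I/(MR²) = 2/3.
Newton's second law down the slope: Mg sinθ − f = Ma. The torque equation fR = Iα (with α = a/R) gives f = kMa.
Combining, a = g sinθ/(1+k) and f = kMa = kMg sinθ/(1+k).
f = (2/3) × 4.56 × 9.8 × sin30.8° / 1.667 ≈ 9.15 N.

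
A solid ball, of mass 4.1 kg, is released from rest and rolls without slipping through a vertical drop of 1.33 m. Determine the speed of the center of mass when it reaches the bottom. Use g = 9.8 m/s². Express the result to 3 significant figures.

For this body I = (2/5)MR², i.e. k = I/(MR²) = 0.4.
Rolling without slipping gives ω = v/R, so the total kinetic energy is ½Mv² + ½Iω² = ½(1+k)Mv² = (7/10)Mv².
Energy conservation: Mgh = (7/10)Mv², so v = √(2gh/(1+k)) = √(2 × 9.8 × 1.33 / 1.4) ≈ 4.32 m/s.

v ≈ 4.32 m/s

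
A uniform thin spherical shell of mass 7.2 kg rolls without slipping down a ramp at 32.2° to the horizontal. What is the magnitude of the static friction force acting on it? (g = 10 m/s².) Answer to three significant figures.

f ≈ 15.3 N

Here I = (2/3)MR², so the shape factor k = I/(MR²) = 2/3.
Along the incline Mg sinθ − f = Ma, and torque about the center fR = Iα = kMR²(a/R) gives f = kMa.
Combining, a = g sinθ/(1+k) and f = kMa = kMg sinθ/(1+k).
f = (2/3) × 7.2 × 10 × sin32.2° / 1.667 ≈ 15.3 N.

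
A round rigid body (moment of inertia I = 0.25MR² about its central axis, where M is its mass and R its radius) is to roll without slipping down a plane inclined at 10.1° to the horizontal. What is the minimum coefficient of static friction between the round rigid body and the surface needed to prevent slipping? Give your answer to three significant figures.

For this body I = 0.25MR², i.e. k = I/(MR²) = 0.25.
Newton's second law down the slope: Mg sinθ − f = Ma. The torque equation fR = Iα (with α = a/R) gives f = kMa.
These give a = g sinθ/(1+k) and the required friction f = kMg sinθ/(1+k).
With N = Mg cosθ, the no-slip condition f ≤ μN gives μ_min = f/N = k tanθ/(1+k).
μ_min = 0.25 × tan10.1° / 1.25 ≈ 0.0356.

μ_min ≈ 0.0356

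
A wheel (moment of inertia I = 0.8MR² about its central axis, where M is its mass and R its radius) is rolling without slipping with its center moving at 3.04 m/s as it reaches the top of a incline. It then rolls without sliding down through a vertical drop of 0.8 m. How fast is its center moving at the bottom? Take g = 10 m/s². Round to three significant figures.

v ≈ 4.26 m/s

With I = 0.8MR², the ratio k = I/(MR²) is 0.8.
The rolling condition ω = v/R makes the rotational term ½I(v/R)² = ½kMv², so KE_total = ½(1+k)Mv² = (9/10)Mv².
Conserving energy between top and bottom: (9/10)Mv² = (9/10)Mv₀² + Mgh, hence v² = v₀² + 2gh/(1+k).
v = √(3.04² + 2×10×0.8/1.8) = √18.13 ≈ 4.26 m/s.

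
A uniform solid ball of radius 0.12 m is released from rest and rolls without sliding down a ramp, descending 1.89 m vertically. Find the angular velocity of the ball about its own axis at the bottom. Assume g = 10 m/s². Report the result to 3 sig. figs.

For this body I = (2/5)MR², i.e. k = I/(MR²) = 0.4.
Pure rolling means v = ωR; then KE = ½Mv² + ½I(v/R)² = ½(1+k)Mv² = (7/10)Mv².
Energy conservation Mgh = ½(1+k)Mv² gives v = √(2gh/(1+k)) = √(2 × 10 × 1.89 / 1.4) = 5.196 m/s.
The angular speed follows from ω = v/R = 5.196/0.12 ≈ 43.3 rad/s.

ω ≈ 43.3 rad/s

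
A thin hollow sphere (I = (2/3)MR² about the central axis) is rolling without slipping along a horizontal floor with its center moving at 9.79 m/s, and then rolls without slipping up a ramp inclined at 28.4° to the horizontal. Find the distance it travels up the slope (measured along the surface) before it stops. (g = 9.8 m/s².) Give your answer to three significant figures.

For this body I = (2/3)MR², i.e. k = I/(MR²) = 2/3.
Rolling without slipping gives ω = v/R, so the total kinetic energy is ½Mv² + ½Iω² = ½(1+k)Mv² = (5/6)Mv².
Setting this equal to Mgh gives the vertical rise h = (1+k)v₀²/(2g) = 1.667×9.79²/(2×9.8) = 8.15 m.
Along the incline, d = h/sinθ = 8.15/sin28.4° ≈ 17.1 m.

d ≈ 17.1 m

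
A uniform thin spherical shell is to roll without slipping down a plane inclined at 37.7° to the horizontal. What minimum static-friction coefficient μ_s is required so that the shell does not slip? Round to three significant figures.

μ_min ≈ 0.309

For this body I = (2/3)MR², i.e. k = I/(MR²) = 2/3.
Newton's second law down the slope: Mg sinθ − f = Ma. The torque equation fR = Iα (with α = a/R) gives f = kMa.
These give a = g sinθ/(1+k) and the required friction f = kMg sinθ/(1+k).
The normal force is N = Mg cosθ, so μ_min = f/N = k tanθ/(1+k).
μ_min = (2/3) × tan37.7° / 1.667 ≈ 0.309.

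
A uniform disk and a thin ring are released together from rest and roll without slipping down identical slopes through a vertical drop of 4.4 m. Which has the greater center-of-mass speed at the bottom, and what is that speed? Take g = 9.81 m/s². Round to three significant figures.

For rolling without slipping, Mgh = ½(1+k)Mv² where k = I/(MR²), so v = √(2gh/(1+k)).
Uniform disk: k = 0.5, giving v = √(2×9.81×4.4/1.5) = 7.586 m/s.
Thin ring: k = 1, giving v = √(2×9.81×4.4/2) = 6.57 m/s.
The smaller k wins: the uniform disk, at ≈ 7.59 m/s.

the uniform disk, at v ≈ 7.59 m/s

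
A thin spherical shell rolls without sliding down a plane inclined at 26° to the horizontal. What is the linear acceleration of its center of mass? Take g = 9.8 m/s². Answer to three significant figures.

The moment of inertia is (2/3)MR², giving k ≡ I/(MR²) = 2/3.
Translational: Mg sinθ − f = Ma. Rotational about the CM: fR = Iα = kMRa, so f = kMa.
Eliminating f: Mg sinθ = (1+k)Ma, so a = g sinθ/(1+k) = 9.8 × sin26° / 1.667 ≈ 2.58 m/s².

a ≈ 2.58 m/s²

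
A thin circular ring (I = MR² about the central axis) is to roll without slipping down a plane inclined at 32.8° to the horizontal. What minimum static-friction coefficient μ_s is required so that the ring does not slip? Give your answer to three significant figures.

μ_min ≈ 0.322

The moment of inertia is MR², giving k ≡ I/(MR²) = 1.
Translational: Mg sinθ − f = Ma. Rotational about the CM: fR = Iα = kMRa, so f = kMa.
These give a = g sinθ/(1+k) and the required friction f = kMg sinθ/(1+k).
With N = Mg cosθ, the no-slip condition f ≤ μN gives μ_min = f/N = k tanθ/(1+k).
μ_min = 1 × tan32.8° / 2 ≈ 0.322.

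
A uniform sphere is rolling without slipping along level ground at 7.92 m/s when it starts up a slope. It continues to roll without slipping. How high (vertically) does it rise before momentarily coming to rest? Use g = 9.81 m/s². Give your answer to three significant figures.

With I = (2/5)MR², the ratio k = I/(MR²) is 0.4.
Pure rolling means v = ωR; then KE = ½Mv² + ½I(v/R)² = ½(1+k)Mv² = (7/10)Mv².
At the top the kinetic energy is zero, so (7/10)Mv₀² = Mgh.
Thus h = (1+k)v₀²/(2g) = 1.4 × 7.92² / (2 × 9.81) ≈ 4.48 m.

h ≈ 4.48 m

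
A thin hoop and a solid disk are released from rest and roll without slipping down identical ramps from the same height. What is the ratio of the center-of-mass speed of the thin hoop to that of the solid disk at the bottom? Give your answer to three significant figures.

v_ratio ≈ 0.866

Each satisfies Mgh = ½(1+k)Mv² with k = I/(MR²), so v ∝ 1/√(1+k).
For the thin hoop k = 1; for the solid disk k = 0.5.
v₁/v₂ = √((1+k₂)/(1+k₁)) = √(1.5/2) ≈ 0.866.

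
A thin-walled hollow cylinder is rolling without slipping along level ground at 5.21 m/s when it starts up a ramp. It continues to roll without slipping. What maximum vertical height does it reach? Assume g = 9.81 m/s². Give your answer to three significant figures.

The moment of inertia is MR², giving k ≡ I/(MR²) = 1.
Since it rolls without slipping, ω = v/R and KE = ½Mv² + ½Iω² = ½(1+k)Mv² = Mv².
At the top the kinetic energy is zero, so Mv₀² = Mgh.
Thus h = (1+k)v₀²/(2g) = 2 × 5.21² / (2 × 9.81) ≈ 2.77 m.

h ≈ 2.77 m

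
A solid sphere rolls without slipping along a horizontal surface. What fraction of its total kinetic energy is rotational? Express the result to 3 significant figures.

fraction ≈ 0.286

Here I = (2/5)MR², so the shape factor k = I/(MR²) = 0.4.
Since ω = v/R, the translational part is ½Mv² and the rotational part is ½I(v/R)² = ½kMv²; the total is ½(1+k)Mv².
The rotational fraction is therefore k/(1+k) = 0.4/1.4 ≈ 0.286.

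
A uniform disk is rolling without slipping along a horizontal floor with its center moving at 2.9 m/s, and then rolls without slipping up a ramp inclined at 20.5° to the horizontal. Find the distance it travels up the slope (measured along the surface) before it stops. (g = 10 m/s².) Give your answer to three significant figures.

d ≈ 1.80 m

For this body I = (1/2)MR², i.e. k = I/(MR²) = 0.5.
The rolling condition ω = v/R makes the rotational term ½I(v/R)² = ½kMv², so KE_total = ½(1+k)Mv² = (3/4)Mv².
Setting this equal to Mgh gives the vertical rise h = (1+k)v₀²/(2g) = 1.5×2.9²/(2×10) = 0.6307 m.
The distance along the slope is d = h/sinθ = 0.6307/sin20.5° ≈ 1.80 m.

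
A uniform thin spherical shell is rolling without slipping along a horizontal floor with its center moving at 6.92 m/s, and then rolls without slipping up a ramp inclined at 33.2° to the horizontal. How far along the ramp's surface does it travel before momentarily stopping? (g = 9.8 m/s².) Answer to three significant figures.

d ≈ 7.44 m

The moment of inertia is (2/3)MR², giving k ≡ I/(MR²) = 2/3.
The rolling condition ω = v/R makes the rotational term ½I(v/R)² = ½kMv², so KE_total = ½(1+k)Mv² = (5/6)Mv².
Setting this equal to Mgh gives the vertical rise h = (1+k)v₀²/(2g) = 1.667×6.92²/(2×9.8) = 4.072 m.
The distance along the slope is d = h/sinθ = 4.072/sin33.2° ≈ 7.44 m.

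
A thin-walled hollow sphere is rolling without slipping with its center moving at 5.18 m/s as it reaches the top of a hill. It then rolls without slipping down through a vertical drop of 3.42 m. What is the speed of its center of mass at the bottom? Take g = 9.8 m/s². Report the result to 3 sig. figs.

The moment of inertia is (2/3)MR², giving k ≡ I/(MR²) = 2/3.
Since it rolls without slipping, ω = v/R and KE = ½Mv² + ½Iω² = ½(1+k)Mv² = (5/6)Mv².
Energy conservation: (5/6)Mv₀² + Mgh = (5/6)Mv², so v² = v₀² + 2gh/(1+k).
v = √(5.18² + 2×9.8×3.42/1.667) = √67.05 ≈ 8.19 m/s.

v ≈ 8.19 m/s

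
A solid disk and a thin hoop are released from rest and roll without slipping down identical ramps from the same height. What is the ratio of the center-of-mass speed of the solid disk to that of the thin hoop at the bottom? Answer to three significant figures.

v_ratio ≈ 1.15

Each satisfies Mgh = ½(1+k)Mv² with k = I/(MR²), so v ∝ 1/√(1+k).
For the solid disk k = 0.5; for the thin hoop k = 1.
v₁/v₂ = √((1+k₂)/(1+k₁)) = √(2/1.5) ≈ 1.15.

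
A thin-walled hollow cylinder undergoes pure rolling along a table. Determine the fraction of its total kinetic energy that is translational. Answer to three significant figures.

For this body I = MR², i.e. k = I/(MR²) = 1.
With ω = v/R, KE_trans = ½Mv² and KE_rot = ½Iω² = ½kMv², so KE_total = ½(1+k)Mv².
The translational fraction is therefore 1/(1+k) = 1/2 ≈ 0.500.

fraction ≈ 0.500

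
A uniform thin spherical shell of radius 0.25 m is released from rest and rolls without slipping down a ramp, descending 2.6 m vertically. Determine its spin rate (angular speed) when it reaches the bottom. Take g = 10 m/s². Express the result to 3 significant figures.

The moment of inertia is (2/3)MR², giving k ≡ I/(MR²) = 2/3.
Since it rolls without slipping, ω = v/R and KE = ½Mv² + ½Iω² = ½(1+k)Mv² = (5/6)Mv².
Energy conservation Mgh = ½(1+k)Mv² gives v = √(2gh/(1+k)) = √(2 × 10 × 2.6 / 1.667) = 5.586 m/s.
Then ω = v/R = 5.586 / 0.25 ≈ 22.3 rad/s.

ω ≈ 22.3 rad/s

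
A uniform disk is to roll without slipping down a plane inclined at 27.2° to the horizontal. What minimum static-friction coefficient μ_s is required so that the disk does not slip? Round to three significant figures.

μ_min ≈ 0.171

For this body I = (1/2)MR², i.e. k = I/(MR²) = 0.5.
Translational: Mg sinθ − f = Ma. Rotational about the CM: fR = Iα = kMRa, so f = kMa.
These give a = g sinθ/(1+k) and the required friction f = kMg sinθ/(1+k).
The normal force is N = Mg cosθ, so μ_min = f/N = k tanθ/(1+k).
μ_min = 0.5 × tan27.2° / 1.5 ≈ 0.171.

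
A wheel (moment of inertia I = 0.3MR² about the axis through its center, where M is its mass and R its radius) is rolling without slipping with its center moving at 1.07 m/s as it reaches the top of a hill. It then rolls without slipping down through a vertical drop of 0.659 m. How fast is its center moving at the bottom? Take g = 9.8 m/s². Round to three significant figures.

v ≈ 3.33 m/s

For this body I = 0.3MR², i.e. k = I/(MR²) = 0.3.
Since it rolls without slipping, ω = v/R and KE = ½Mv² + ½Iω² = ½(1+k)Mv² = (13/20)Mv².
Energy conservation: (13/20)Mv₀² + Mgh = (13/20)Mv², so v² = v₀² + 2gh/(1+k).
v = √(1.07² + 2×9.8×0.659/1.3) = √11.08 ≈ 3.33 m/s.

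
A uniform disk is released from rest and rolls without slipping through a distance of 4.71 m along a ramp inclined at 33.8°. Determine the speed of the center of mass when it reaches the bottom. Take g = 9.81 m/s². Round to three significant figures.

v ≈ 5.85 m/s

For this body I = (1/2)MR², i.e. k = I/(MR²) = 0.5.
The rolling condition ω = v/R makes the rotational term ½I(v/R)² = ½kMv², so KE_total = ½(1+k)Mv² = (3/4)Mv².
The vertical drop is h = L sinθ = 4.71 × sin33.8° = 2.62 m.
Energy conservation: Mgh = (3/4)Mv², so v = √(2gh/(1+k)) = √(2 × 9.81 × 2.62 / 1.5) ≈ 5.85 m/s.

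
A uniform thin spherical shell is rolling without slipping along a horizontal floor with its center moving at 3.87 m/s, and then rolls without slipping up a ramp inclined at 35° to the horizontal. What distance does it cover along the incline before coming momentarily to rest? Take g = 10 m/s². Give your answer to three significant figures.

d ≈ 2.18 m

For this body I = (2/3)MR², i.e. k = I/(MR²) = 2/3.
The rolling condition ω = v/R makes the rotational term ½I(v/R)² = ½kMv², so KE_total = ½(1+k)Mv² = (5/6)Mv².
Setting this equal to Mgh gives the vertical rise h = (1+k)v₀²/(2g) = 1.667×3.87²/(2×10) = 1.248 m.
The distance along the slope is d = h/sinθ = 1.248/sin35° ≈ 2.18 m.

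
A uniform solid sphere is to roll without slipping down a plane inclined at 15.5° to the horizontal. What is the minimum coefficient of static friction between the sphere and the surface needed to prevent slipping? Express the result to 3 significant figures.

Here I = (2/5)MR², so the shape factor k = I/(MR²) = 0.4.
Newton's second law down the slope: Mg sinθ − f = Ma. The torque equation fR = Iα (with α = a/R) gives f = kMa.
These give a = g sinθ/(1+k) and the required friction f = kMg sinθ/(1+k).
With N = Mg cosθ, the no-slip condition f ≤ μN gives μ_min = f/N = k tanθ/(1+k).
μ_min = 0.4 × tan15.5° / 1.4 ≈ 0.0792.

μ_min ≈ 0.0792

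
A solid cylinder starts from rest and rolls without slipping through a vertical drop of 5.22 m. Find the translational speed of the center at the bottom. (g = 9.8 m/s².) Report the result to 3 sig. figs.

The moment of inertia is (1/2)MR², giving k ≡ I/(MR²) = 0.5.
The rolling condition ω = v/R makes the rotational term ½I(v/R)² = ½kMv², so KE_total = ½(1+k)Mv² = (3/4)Mv².
Energy conservation: Mgh = (3/4)Mv², so v = √(2gh/(1+k)) = √(2 × 9.8 × 5.22 / 1.5) ≈ 8.26 m/s.

v ≈ 8.26 m/s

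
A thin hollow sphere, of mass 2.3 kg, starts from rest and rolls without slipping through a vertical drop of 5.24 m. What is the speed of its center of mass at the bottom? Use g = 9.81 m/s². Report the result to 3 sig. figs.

Here I = (2/3)MR², so the shape factor k = I/(MR²) = 2/3.
Rolling without slipping gives ω = v/R, so the total kinetic energy is ½Mv² + ½Iω² = ½(1+k)Mv² = (5/6)Mv².
Setting Mgh = (5/6)Mv² gives v = √(2gh/(1+k)) = √(2·9.81·5.24/1.667) ≈ 7.85 m/s.

v ≈ 7.85 m/s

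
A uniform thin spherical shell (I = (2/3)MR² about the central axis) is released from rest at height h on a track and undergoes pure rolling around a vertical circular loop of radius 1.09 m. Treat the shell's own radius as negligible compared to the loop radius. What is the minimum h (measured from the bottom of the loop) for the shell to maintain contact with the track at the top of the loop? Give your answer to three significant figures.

The moment of inertia is (2/3)MR², giving k ≡ I/(MR²) = 2/3.
At the top of the loop, the minimum-contact condition is Mg = Mv_top²/r, so v_top² = gr.
With ω = v/R, the kinetic energy at speed v is ½(1+k)Mv² = (5/6)Mv².
Energy conservation from release (height h) to the top (height 2r): Mgh = Mg(2r) + (5/6)M·gr.
Thus h_min = 2r + (1+k)r/2 = r(2 + 1.667/2) = 1.09 × 2.833 ≈ 3.09 m.

h_min ≈ 3.09 m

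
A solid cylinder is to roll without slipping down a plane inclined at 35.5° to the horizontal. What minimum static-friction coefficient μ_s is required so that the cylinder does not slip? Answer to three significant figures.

μ_min ≈ 0.238

The moment of inertia is (1/2)MR², giving k ≡ I/(MR²) = 0.5.
Along the incline Mg sinθ − f = Ma, and torque about the center fR = Iα = kMR²(a/R) gives f = kMa.
These give a = g sinθ/(1+k) and the required friction f = kMg sinθ/(1+k).
The normal force is N = Mg cosθ, so μ_min = f/N = k tanθ/(1+k).
μ_min = 0.5 × tan35.5° / 1.5 ≈ 0.238.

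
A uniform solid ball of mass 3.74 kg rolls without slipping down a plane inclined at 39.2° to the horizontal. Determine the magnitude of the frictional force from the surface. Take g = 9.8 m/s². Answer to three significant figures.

For this body I = (2/5)MR², i.e. k = I/(MR²) = 0.4.
Translational: Mg sinθ − f = Ma. Rotational about the CM: fR = Iα = kMRa, so f = kMa.
Combining, a = g sinθ/(1+k) and f = kMa = kMg sinθ/(1+k).
f = 0.4 × 3.74 × 9.8 × sin39.2° / 1.4 ≈ 6.62 N.

f ≈ 6.62 N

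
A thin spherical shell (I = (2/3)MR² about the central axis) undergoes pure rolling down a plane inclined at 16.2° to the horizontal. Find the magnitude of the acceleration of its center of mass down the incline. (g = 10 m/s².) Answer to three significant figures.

With I = (2/3)MR², the ratio k = I/(MR²) is 2/3.
Along the incline Mg sinθ − f = Ma, and torque about the center fR = Iα = kMR²(a/R) gives f = kMa.
Eliminating f: Mg sinθ = (1+k)Ma, so a = g sinθ/(1+k) = 10 × sin16.2° / 1.667 ≈ 1.67 m/s².

a ≈ 1.67 m/s²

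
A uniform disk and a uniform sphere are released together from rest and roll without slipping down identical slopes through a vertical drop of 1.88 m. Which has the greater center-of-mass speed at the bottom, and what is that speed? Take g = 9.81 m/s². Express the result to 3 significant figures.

the uniform sphere, at v ≈ 5.13 m/s

For rolling without slipping, Mgh = ½(1+k)Mv² where k = I/(MR²), so v = √(2gh/(1+k)).
Uniform disk: k = 0.5, giving v = √(2×9.81×1.88/1.5) = 4.959 m/s.
Uniform sphere: k = 0.4, giving v = √(2×9.81×1.88/1.4) = 5.133 m/s.
The smaller k wins: the uniform sphere, at ≈ 5.13 m/s.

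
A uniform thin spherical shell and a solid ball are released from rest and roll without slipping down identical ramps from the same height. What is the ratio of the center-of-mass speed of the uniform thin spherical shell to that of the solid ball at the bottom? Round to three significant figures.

Each satisfies Mgh = ½(1+k)Mv² with k = I/(MR²), so v ∝ 1/√(1+k).
For the uniform thin spherical shell k = 2/3; for the solid ball k = 0.4.
v₁/v₂ = √((1+k₂)/(1+k₁)) = √(1.4/1.667) ≈ 0.917.

v_ratio ≈ 0.917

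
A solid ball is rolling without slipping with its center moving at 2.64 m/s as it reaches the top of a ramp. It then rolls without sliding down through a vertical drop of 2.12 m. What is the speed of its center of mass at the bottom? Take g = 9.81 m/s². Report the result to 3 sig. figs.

For this body I = (2/5)MR², i.e. k = I/(MR²) = 0.4.
Rolling without slipping gives ω = v/R, so the total kinetic energy is ½Mv² + ½Iω² = ½(1+k)Mv² = (7/10)Mv².
Energy conservation: (7/10)Mv₀² + Mgh = (7/10)Mv², so v² = v₀² + 2gh/(1+k).
v = √(2.64² + 2×9.81×2.12/1.4) = √36.68 ≈ 6.06 m/s.

v ≈ 6.06 m/s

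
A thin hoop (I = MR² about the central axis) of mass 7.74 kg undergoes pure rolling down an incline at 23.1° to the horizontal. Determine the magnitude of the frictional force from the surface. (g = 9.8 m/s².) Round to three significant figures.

f ≈ 14.9 N

Here I = MR², so the shape factor k = I/(MR²) = 1.
Translational: Mg sinθ − f = Ma. Rotational about the CM: fR = Iα = kMRa, so f = kMa.
Combining, a = g sinθ/(1+k) and f = kMa = kMg sinθ/(1+k).
f = 1 × 7.74 × 9.8 × sin23.1° / 2 ≈ 14.9 N.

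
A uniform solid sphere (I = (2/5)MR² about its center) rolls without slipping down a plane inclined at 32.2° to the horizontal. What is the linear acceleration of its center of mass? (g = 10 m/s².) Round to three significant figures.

Here I = (2/5)MR², so the shape factor k = I/(MR²) = 0.4.
Along the incline Mg sinθ − f = Ma, and torque about the center fR = Iα = kMR²(a/R) gives f = kMa.
Eliminating f: Mg sinθ = (1+k)Ma, so a = g sinθ/(1+k) = 10 × sin32.2° / 1.4 ≈ 3.81 m/s².

a ≈ 3.81 m/s²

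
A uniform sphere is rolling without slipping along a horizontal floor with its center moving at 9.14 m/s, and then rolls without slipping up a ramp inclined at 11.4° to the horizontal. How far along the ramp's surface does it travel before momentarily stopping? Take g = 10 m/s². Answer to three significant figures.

Here I = (2/5)MR², so the shape factor k = I/(MR²) = 0.4.
Pure rolling means v = ωR; then KE = ½Mv² + ½I(v/R)² = ½(1+k)Mv² = (7/10)Mv².
Setting this equal to Mgh gives the vertical rise h = (1+k)v₀²/(2g) = 1.4×9.14²/(2×10) = 5.848 m.
The distance along the slope is d = h/sinθ = 5.848/sin11.4° ≈ 29.6 m.

d ≈ 29.6 m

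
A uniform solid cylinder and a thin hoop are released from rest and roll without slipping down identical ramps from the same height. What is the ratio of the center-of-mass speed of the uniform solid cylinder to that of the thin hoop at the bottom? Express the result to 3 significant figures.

Each satisfies Mgh = ½(1+k)Mv² with k = I/(MR²), so v ∝ 1/√(1+k).
For the uniform solid cylinder k = 0.5; for the thin hoop k = 1.
v₁/v₂ = √((1+k₂)/(1+k₁)) = √(2/1.5) ≈ 1.15.

v_ratio ≈ 1.15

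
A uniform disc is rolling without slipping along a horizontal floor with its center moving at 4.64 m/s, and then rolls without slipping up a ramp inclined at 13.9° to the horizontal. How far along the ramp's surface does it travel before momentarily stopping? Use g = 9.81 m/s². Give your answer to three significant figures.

With I = (1/2)MR², the ratio k = I/(MR²) is 0.5.
Since it rolls without slipping, ω = v/R and KE = ½Mv² + ½Iω² = ½(1+k)Mv² = (3/4)Mv².
Setting this equal to Mgh gives the vertical rise h = (1+k)v₀²/(2g) = 1.5×4.64²/(2×9.81) = 1.646 m.
Along the incline, d = h/sinθ = 1.646/sin13.9° ≈ 6.85 m.

d ≈ 6.85 m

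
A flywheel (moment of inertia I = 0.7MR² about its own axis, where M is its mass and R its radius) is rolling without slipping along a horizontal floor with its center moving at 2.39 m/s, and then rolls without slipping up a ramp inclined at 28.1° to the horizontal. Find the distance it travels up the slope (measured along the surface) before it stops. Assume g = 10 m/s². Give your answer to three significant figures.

d ≈ 1.03 m

With I = 0.7MR², the ratio k = I/(MR²) is 0.7.
Rolling without slipping gives ω = v/R, so the total kinetic energy is ½Mv² + ½Iω² = ½(1+k)Mv² = (17/20)Mv².
Setting this equal to Mgh gives the vertical rise h = (1+k)v₀²/(2g) = 1.7×2.39²/(2×10) = 0.4855 m.
Along the incline, d = h/sinθ = 0.4855/sin28.1° ≈ 1.03 m.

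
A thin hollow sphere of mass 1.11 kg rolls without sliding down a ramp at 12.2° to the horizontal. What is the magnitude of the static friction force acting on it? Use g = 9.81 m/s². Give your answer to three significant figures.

f ≈ 0.920 N

The moment of inertia is (2/3)MR², giving k ≡ I/(MR²) = 2/3.
Along the incline Mg sinθ − f = Ma, and torque about the center fR = Iα = kMR²(a/R) gives f = kMa.
Combining, a = g sinθ/(1+k) and f = kMa = kMg sinθ/(1+k).
f = (2/3) × 1.11 × 9.81 × sin12.2° / 1.667 ≈ 0.920 N.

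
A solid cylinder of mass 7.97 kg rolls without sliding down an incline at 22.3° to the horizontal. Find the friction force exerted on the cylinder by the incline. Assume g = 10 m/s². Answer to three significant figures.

For this body I = (1/2)MR², i.e. k = I/(MR²) = 0.5.
Along the incline Mg sinθ − f = Ma, and torque about the center fR = Iα = kMR²(a/R) gives f = kMa.
Combining, a = g sinθ/(1+k) and f = kMa = kMg sinθ/(1+k).
f = 0.5 × 7.97 × 10 × sin22.3° / 1.5 ≈ 10.1 N.

f ≈ 10.1 N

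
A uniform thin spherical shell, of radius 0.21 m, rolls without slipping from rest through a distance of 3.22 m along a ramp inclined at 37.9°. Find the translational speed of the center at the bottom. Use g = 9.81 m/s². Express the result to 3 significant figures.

Here I = (2/3)MR², so the shape factor k = I/(MR²) = 2/3.
The rolling condition ω = v/R makes the rotational term ½I(v/R)² = ½kMv², so KE_total = ½(1+k)Mv² = (5/6)Mv².
The vertical drop is h = L sinθ = 3.22 × sin37.9° = 1.978 m.
Setting Mgh = (5/6)Mv² gives v = √(2gh/(1+k)) = √(2·9.81·1.978/1.667) ≈ 4.83 m/s.

v ≈ 4.83 m/s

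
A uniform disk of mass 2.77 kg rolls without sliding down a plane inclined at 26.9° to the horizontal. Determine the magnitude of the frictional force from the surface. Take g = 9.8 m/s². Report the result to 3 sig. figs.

f ≈ 4.09 N

The moment of inertia is (1/2)MR², giving k ≡ I/(MR²) = 0.5.
Along the incline Mg sinθ − f = Ma, and torque about the center fR = Iα = kMR²(a/R) gives f = kMa.
Combining, a = g sinθ/(1+k) and f = kMa = kMg sinθ/(1+k).
f = 0.5 × 2.77 × 9.8 × sin26.9° / 1.5 ≈ 4.09 N.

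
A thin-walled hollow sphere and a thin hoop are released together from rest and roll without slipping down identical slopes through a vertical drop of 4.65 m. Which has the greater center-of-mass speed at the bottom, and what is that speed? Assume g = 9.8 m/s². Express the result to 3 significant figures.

For rolling without slipping, Mgh = ½(1+k)Mv² where k = I/(MR²), so v = √(2gh/(1+k)).
Thin-walled hollow sphere: k = 2/3, giving v = √(2×9.8×4.65/1.667) = 7.395 m/s.
Thin hoop: k = 1, giving v = √(2×9.8×4.65/2) = 6.751 m/s.
The smaller k wins: the thin-walled hollow sphere, at ≈ 7.39 m/s.

the thin-walled hollow sphere, at v ≈ 7.39 m/s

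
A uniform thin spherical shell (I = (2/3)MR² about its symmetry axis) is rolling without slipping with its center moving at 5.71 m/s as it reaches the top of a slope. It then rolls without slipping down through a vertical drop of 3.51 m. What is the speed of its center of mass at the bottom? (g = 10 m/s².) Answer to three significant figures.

With I = (2/3)MR², the ratio k = I/(MR²) is 2/3.
Since it rolls without slipping, ω = v/R and KE = ½Mv² + ½Iω² = ½(1+k)Mv² = (5/6)Mv².
Energy conservation: (5/6)Mv₀² + Mgh = (5/6)Mv², so v² = v₀² + 2gh/(1+k).
v = √(5.71² + 2×10×3.51/1.667) = √74.72 ≈ 8.64 m/s.

v ≈ 8.64 m/s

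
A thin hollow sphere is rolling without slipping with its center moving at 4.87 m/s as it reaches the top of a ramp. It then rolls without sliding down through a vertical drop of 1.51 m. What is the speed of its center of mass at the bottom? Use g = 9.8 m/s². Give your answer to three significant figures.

For this body I = (2/3)MR², i.e. k = I/(MR²) = 2/3.
Since it rolls without slipping, ω = v/R and KE = ½Mv² + ½Iω² = ½(1+k)Mv² = (5/6)Mv².
Conserving energy between top and bottom: (5/6)Mv² = (5/6)Mv₀² + Mgh, hence v² = v₀² + 2gh/(1+k).
v = √(4.87² + 2×9.8×1.51/1.667) = √41.47 ≈ 6.44 m/s.

v ≈ 6.44 m/s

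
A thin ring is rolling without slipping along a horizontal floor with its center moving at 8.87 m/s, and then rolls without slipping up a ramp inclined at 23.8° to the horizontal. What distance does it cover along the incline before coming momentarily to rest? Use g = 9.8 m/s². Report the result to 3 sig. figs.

Here I = MR², so the shape factor k = I/(MR²) = 1.
Rolling without slipping gives ω = v/R, so the total kinetic energy is ½Mv² + ½Iω² = ½(1+k)Mv² = Mv².
Setting this equal to Mgh gives the vertical rise h = (1+k)v₀²/(2g) = 2×8.87²/(2×9.8) = 8.028 m.
The distance along the slope is d = h/sinθ = 8.028/sin23.8° ≈ 19.9 m.

d ≈ 19.9 m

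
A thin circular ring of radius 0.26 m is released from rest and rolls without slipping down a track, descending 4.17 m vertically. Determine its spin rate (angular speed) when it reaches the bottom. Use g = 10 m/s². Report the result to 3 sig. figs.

ω ≈ 24.8 rad/s

The moment of inertia is MR², giving k ≡ I/(MR²) = 1.
Since it rolls without slipping, ω = v/R and KE = ½Mv² + ½Iω² = ½(1+k)Mv² = Mv².
Energy conservation Mgh = ½(1+k)Mv² gives v = √(2gh/(1+k)) = √(2 × 10 × 4.17 / 2) = 6.458 m/s.
The angular speed follows from ω = v/R = 6.458/0.26 ≈ 24.8 rad/s.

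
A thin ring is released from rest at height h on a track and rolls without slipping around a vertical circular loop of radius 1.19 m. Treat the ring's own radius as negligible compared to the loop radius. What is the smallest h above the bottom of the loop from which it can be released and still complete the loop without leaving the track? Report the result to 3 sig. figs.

h_min ≈ 3.57 m

With I = MR², the ratio k = I/(MR²) is 1.
At the top, contact is just lost when gravity alone supplies the centripetal force: Mg = Mv_top²/r, i.e. v_top² = gr.
With ω = v/R, the kinetic energy at speed v is ½(1+k)Mv² = Mv².
Energy conservation from release (height h) to the top (height 2r): Mgh = Mg(2r) + M·gr.
Thus h_min = 2r + (1+k)r/2 = r(2 + 2/2) = 1.19 × 3 ≈ 3.57 m.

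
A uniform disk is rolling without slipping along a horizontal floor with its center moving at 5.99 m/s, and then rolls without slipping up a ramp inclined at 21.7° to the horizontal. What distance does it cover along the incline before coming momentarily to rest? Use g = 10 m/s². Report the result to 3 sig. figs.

d ≈ 7.28 m

The moment of inertia is (1/2)MR², giving k ≡ I/(MR²) = 0.5.
Pure rolling means v = ωR; then KE = ½Mv² + ½I(v/R)² = ½(1+k)Mv² = (3/4)Mv².
Setting this equal to Mgh gives the vertical rise h = (1+k)v₀²/(2g) = 1.5×5.99²/(2×10) = 2.691 m.
The distance along the slope is d = h/sinθ = 2.691/sin21.7° ≈ 7.28 m.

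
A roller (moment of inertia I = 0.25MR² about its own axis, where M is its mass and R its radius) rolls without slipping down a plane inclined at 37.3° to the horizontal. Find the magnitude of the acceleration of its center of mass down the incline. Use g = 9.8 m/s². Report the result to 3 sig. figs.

a ≈ 4.75 m/s²

With I = 0.25MR², the ratio k = I/(MR²) is 0.25.
Translational: Mg sinθ − f = Ma. Rotational about the CM: fR = Iα = kMRa, so f = kMa.
Eliminating f: Mg sinθ = (1+k)Ma, so a = g sinθ/(1+k) = 9.8 × sin37.3° / 1.25 ≈ 4.75 m/s².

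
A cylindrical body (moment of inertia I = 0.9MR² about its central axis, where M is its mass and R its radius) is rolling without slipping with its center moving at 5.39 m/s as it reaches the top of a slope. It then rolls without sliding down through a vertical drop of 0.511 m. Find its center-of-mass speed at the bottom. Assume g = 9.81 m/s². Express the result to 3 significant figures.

The moment of inertia is 0.9MR², giving k ≡ I/(MR²) = 0.9.
Since it rolls without slipping, ω = v/R and KE = ½Mv² + ½Iω² = ½(1+k)Mv² = (19/20)Mv².
Conserving energy between top and bottom: (19/20)Mv² = (19/20)Mv₀² + Mgh, hence v² = v₀² + 2gh/(1+k).
v = √(5.39² + 2×9.81×0.511/1.9) = √34.33 ≈ 5.86 m/s.

v ≈ 5.86 m/s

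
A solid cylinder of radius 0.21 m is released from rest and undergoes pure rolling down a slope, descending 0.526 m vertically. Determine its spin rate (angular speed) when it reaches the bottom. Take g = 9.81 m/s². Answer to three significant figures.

Here I = (1/2)MR², so the shape factor k = I/(MR²) = 0.5.
Pure rolling means v = ωR; then KE = ½Mv² + ½I(v/R)² = ½(1+k)Mv² = (3/4)Mv².
Energy conservation Mgh = ½(1+k)Mv² gives v = √(2gh/(1+k)) = √(2 × 9.81 × 0.526 / 1.5) = 2.623 m/s.
Then ω = v/R = 2.623 / 0.21 ≈ 12.5 rad/s.

ω ≈ 12.5 rad/s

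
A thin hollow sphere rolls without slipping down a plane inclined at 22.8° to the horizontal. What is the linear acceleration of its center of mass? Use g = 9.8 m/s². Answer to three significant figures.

a ≈ 2.28 m/s²

The moment of inertia is (2/3)MR², giving k ≡ I/(MR²) = 2/3.
Newton's second law down the slope: Mg sinθ − f = Ma. The torque equation fR = Iα (with α = a/R) gives f = kMa.
Eliminating f: Mg sinθ = (1+k)Ma, so a = g sinθ/(1+k) = 9.8 × sin22.8° / 1.667 ≈ 2.28 m/s².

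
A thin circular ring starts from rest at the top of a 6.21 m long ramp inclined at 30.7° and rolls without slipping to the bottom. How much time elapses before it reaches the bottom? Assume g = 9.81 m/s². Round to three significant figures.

The moment of inertia is MR², giving k ≡ I/(MR²) = 1.
Newton's second law down the slope: Mg sinθ − f = Ma. The torque equation fR = Iα (with α = a/R) gives f = kMa.
Hence a = g sinθ/(1+k) = 9.81×sin30.7°/2 = 2.504 m/s².
Starting from rest, L = ½at², so t = √(2L/a) = √(2×6.21/2.504) ≈ 2.23 s.

t ≈ 2.23 s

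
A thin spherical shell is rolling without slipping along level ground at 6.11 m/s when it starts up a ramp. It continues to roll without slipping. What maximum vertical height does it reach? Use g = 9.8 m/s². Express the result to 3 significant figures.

The moment of inertia is (2/3)MR², giving k ≡ I/(MR²) = 2/3.
Pure rolling means v = ωR; then KE = ½Mv² + ½I(v/R)² = ½(1+k)Mv² = (5/6)Mv².
All of this converts to potential energy at the highest point: (5/6)Mv₀² = Mgh.
Thus h = (1+k)v₀²/(2g) = 1.667 × 6.11² / (2 × 9.8) ≈ 3.17 m.

h ≈ 3.17 m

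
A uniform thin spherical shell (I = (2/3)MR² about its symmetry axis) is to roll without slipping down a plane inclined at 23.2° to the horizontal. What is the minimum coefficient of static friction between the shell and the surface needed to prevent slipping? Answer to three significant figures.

μ_min ≈ 0.171

Here I = (2/3)MR², so the shape factor k = I/(MR²) = 2/3.
Translational: Mg sinθ − f = Ma. Rotational about the CM: fR = Iα = kMRa, so f = kMa.
These give a = g sinθ/(1+k) and the required friction f = kMg sinθ/(1+k).
With N = Mg cosθ, the no-slip condition f ≤ μN gives μ_min = f/N = k tanθ/(1+k).
μ_min = (2/3) × tan23.2° / 1.667 ≈ 0.171.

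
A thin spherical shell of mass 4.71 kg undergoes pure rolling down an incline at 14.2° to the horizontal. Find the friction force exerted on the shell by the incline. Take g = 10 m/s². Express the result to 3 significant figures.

Here I = (2/3)MR², so the shape factor k = I/(MR²) = 2/3.
Newton's second law down the slope: Mg sinθ − f = Ma. The torque equation fR = Iα (with α = a/R) gives f = kMa.
Combining, a = g sinθ/(1+k) and f = kMa = kMg sinθ/(1+k).
f = (2/3) × 4.71 × 10 × sin14.2° / 1.667 ≈ 4.62 N.

f ≈ 4.62 N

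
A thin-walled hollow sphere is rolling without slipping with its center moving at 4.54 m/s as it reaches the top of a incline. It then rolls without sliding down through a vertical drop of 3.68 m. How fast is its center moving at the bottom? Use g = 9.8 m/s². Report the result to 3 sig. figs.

v ≈ 7.99 m/s

With I = (2/3)MR², the ratio k = I/(MR²) is 2/3.
Since it rolls without slipping, ω = v/R and KE = ½Mv² + ½Iω² = ½(1+k)Mv² = (5/6)Mv².
Energy conservation: (5/6)Mv₀² + Mgh = (5/6)Mv², so v² = v₀² + 2gh/(1+k).
v = √(4.54² + 2×9.8×3.68/1.667) = √63.89 ≈ 7.99 m/s.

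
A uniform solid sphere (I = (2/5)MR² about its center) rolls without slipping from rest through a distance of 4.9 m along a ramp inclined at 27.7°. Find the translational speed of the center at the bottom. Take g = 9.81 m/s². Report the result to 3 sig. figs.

v ≈ 5.65 m/s

The moment of inertia is (2/5)MR², giving k ≡ I/(MR²) = 0.4.
Since it rolls without slipping, ω = v/R and KE = ½Mv² + ½Iω² = ½(1+k)Mv² = (7/10)Mv².
The vertical drop is h = L sinθ = 4.9 × sin27.7° = 2.278 m.
Setting Mgh = (7/10)Mv² gives v = √(2gh/(1+k)) = √(2·9.81·2.278/1.4) ≈ 5.65 m/s.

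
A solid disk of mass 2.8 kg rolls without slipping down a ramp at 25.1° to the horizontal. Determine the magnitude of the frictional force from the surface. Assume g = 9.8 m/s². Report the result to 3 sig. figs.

With I = (1/2)MR², the ratio k = I/(MR²) is 0.5.
Translational: Mg sinθ − f = Ma. Rotational about the CM: fR = Iα = kMRa, so f = kMa.
Combining, a = g sinθ/(1+k) and f = kMa = kMg sinθ/(1+k).
f = 0.5 × 2.8 × 9.8 × sin25.1° / 1.5 ≈ 3.88 N.

f ≈ 3.88 N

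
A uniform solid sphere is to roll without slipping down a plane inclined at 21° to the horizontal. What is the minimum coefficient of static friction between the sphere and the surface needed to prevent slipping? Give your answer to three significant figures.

μ_min ≈ 0.110

With I = (2/5)MR², the ratio k = I/(MR²) is 0.4.
Along the incline Mg sinθ − f = Ma, and torque about the center fR = Iα = kMR²(a/R) gives f = kMa.
These give a = g sinθ/(1+k) and the required friction f = kMg sinθ/(1+k).
With N = Mg cosθ, the no-slip condition f ≤ μN gives μ_min = f/N = k tanθ/(1+k).
μ_min = 0.4 × tan21° / 1.4 ≈ 0.110.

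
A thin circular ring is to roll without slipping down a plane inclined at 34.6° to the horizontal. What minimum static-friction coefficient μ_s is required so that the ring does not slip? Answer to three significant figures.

The moment of inertia is MR², giving k ≡ I/(MR²) = 1.
Along the incline Mg sinθ − f = Ma, and torque about the center fR = Iα = kMR²(a/R) gives f = kMa.
These give a = g sinθ/(1+k) and the required friction f = kMg sinθ/(1+k).
The normal force is N = Mg cosθ, so μ_min = f/N = k tanθ/(1+k).
μ_min = 1 × tan34.6° / 2 ≈ 0.345.

μ_min ≈ 0.345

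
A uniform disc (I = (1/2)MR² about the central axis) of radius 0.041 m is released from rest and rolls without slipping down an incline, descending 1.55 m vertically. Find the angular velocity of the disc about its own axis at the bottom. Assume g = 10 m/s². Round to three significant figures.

ω ≈ 111 rad/s

Here I = (1/2)MR², so the shape factor k = I/(MR²) = 0.5.
The rolling condition ω = v/R makes the rotational term ½I(v/R)² = ½kMv², so KE_total = ½(1+k)Mv² = (3/4)Mv².
Energy conservation Mgh = ½(1+k)Mv² gives v = √(2gh/(1+k)) = √(2 × 10 × 1.55 / 1.5) = 4.546 m/s.
The angular speed follows from ω = v/R = 4.546/0.041 ≈ 111 rad/s.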